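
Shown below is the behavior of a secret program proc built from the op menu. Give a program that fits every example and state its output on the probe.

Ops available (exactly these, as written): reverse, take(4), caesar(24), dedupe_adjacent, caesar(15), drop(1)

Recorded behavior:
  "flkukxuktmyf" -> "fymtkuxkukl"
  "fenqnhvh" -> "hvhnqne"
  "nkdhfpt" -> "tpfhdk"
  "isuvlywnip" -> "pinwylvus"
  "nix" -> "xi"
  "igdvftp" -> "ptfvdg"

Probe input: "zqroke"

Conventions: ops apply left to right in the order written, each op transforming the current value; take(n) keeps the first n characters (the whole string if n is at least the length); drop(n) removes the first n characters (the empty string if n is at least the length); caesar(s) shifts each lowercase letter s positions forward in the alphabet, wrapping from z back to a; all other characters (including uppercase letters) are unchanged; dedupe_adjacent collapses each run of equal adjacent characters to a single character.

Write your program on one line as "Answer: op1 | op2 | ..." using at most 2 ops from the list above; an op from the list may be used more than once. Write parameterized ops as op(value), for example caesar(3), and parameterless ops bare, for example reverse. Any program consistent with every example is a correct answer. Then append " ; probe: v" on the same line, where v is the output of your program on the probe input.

drop(1) | reverse ; probe: "ekorq"

Check, running the answer program on each example:
  "flkukxuktmyf" -> "lkukxuktmyf" -> "fymtkuxkukl"
  "fenqnhvh" -> "enqnhvh" -> "hvhnqne"
  "nkdhfpt" -> "kdhfpt" -> "tpfhdk"
  "isuvlywnip" -> "suvlywnip" -> "pinwylvus"
  "nix" -> "ix" -> "xi"
  "igdvftp" -> "gdvftp" -> "ptfvdg"
  probe: "zqroke" -> "qroke" -> "ekorq"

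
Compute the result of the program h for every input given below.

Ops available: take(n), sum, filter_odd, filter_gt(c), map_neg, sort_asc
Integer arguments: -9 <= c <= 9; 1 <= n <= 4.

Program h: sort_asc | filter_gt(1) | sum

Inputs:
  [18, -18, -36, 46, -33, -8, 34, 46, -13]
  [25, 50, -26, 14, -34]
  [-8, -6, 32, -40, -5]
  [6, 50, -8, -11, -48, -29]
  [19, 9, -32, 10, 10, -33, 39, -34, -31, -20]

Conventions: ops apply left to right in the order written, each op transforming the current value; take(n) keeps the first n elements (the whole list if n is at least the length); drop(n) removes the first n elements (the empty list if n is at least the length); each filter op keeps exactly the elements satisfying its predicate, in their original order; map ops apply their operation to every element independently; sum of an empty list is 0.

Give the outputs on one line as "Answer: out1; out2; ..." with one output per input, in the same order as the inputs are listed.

Execution, op by op:
  [18, -18, -36, 46, -33, -8, 34, 46, -13] -> [-36, -33, -18, -13, -8, 18, 34, 46, 46] -> [18, 34, 46, 46] -> 144
  [25, 50, -26, 14, -34] -> [-34, -26, 14, 25, 50] -> [14, 25, 50] -> 89
  [-8, -6, 32, -40, -5] -> [-40, -8, -6, -5, 32] -> [32] -> 32
  [6, 50, -8, -11, -48, -29] -> [-48, -29, -11, -8, 6, 50] -> [6, 50] -> 56
  [19, 9, -32, 10, 10, -33, 39, -34, -31, -20] -> [-34, -33, -32, -31, -20, 9, 10, 10, 19, 39] -> [9, 10, 10, 19, 39] -> 87

144; 89; 32; 56; 87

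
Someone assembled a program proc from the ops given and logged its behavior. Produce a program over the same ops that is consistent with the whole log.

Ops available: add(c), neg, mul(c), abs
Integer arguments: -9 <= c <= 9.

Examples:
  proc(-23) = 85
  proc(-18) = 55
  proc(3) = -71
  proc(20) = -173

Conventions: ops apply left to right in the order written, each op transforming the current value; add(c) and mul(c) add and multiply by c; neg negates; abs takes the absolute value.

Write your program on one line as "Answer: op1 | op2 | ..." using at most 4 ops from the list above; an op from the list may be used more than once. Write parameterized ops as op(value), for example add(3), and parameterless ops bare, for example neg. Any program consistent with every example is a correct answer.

add(9) | mul(-6) | add(1)

Check, running the answer program on each example:
  -23 -> -14 -> 84 -> 85
  -18 -> -9 -> 54 -> 55
  3 -> 12 -> -72 -> -71
  20 -> 29 -> -174 -> -173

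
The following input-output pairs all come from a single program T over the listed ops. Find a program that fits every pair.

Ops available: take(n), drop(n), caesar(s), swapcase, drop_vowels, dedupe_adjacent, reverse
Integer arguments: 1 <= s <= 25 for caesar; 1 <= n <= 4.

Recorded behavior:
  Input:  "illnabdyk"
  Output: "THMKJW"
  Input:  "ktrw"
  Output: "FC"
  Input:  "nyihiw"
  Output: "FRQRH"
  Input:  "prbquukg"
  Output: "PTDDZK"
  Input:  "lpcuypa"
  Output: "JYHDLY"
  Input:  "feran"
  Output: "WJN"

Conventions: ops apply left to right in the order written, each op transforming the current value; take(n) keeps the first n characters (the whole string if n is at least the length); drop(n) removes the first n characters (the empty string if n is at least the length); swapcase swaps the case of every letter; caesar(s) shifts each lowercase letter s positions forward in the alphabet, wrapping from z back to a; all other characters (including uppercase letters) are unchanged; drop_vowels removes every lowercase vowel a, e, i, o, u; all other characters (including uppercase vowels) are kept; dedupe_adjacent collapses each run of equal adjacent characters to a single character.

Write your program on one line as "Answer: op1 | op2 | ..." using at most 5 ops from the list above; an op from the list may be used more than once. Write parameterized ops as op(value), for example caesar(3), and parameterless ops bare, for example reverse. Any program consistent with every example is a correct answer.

drop(1) | caesar(9) | drop_vowels | swapcase | reverse

Check, running the answer program on each example:
  "illnabdyk" -> "llnabdyk" -> "uuwjkmht" -> "wjkmht" -> "WJKMHT" -> "THMKJW"
  "ktrw" -> "trw" -> "caf" -> "cf" -> "CF" -> "FC"
  "nyihiw" -> "yihiw" -> "hrqrf" -> "hrqrf" -> "HRQRF" -> "FRQRH"
  "prbquukg" -> "rbquukg" -> "akzddtp" -> "kzddtp" -> "KZDDTP" -> "PTDDZK"
  "lpcuypa" -> "pcuypa" -> "yldhyj" -> "yldhyj" -> "YLDHYJ" -> "JYHDLY"
  "feran" -> "eran" -> "najw" -> "njw" -> "NJW" -> "WJN"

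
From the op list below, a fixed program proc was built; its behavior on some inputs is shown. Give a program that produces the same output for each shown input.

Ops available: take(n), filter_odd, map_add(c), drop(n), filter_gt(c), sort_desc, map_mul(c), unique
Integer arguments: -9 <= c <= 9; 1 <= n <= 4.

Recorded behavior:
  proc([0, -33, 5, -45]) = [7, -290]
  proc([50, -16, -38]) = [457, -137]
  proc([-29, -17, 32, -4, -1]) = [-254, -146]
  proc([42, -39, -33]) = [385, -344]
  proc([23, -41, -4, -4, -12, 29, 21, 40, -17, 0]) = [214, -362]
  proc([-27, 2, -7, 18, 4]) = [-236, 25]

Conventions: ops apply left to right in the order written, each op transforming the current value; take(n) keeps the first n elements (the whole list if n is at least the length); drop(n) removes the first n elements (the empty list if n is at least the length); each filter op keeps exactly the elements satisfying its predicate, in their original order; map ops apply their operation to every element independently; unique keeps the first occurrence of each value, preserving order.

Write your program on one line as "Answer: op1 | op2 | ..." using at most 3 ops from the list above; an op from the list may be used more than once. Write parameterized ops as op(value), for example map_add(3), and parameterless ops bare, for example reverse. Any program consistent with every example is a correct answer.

map_mul(9) | take(2) | map_add(7)

Check, running the answer program on each example:
  [0, -33, 5, -45] -> [0, -297, 45, -405] -> [0, -297] -> [7, -290]
  [50, -16, -38] -> [450, -144, -342] -> [450, -144] -> [457, -137]
  [-29, -17, 32, -4, -1] -> [-261, -153, 288, -36, -9] -> [-261, -153] -> [-254, -146]
  [42, -39, -33] -> [378, -351, -297] -> [378, -351] -> [385, -344]
  [23, -41, -4, -4, -12, 29, 21, 40, -17, 0] -> [207, -369, -36, -36, -108, 261, 189, 360, -153, 0] -> [207, -369] -> [214, -362]
  [-27, 2, -7, 18, 4] -> [-243, 18, -63, 162, 36] -> [-243, 18] -> [-236, 25]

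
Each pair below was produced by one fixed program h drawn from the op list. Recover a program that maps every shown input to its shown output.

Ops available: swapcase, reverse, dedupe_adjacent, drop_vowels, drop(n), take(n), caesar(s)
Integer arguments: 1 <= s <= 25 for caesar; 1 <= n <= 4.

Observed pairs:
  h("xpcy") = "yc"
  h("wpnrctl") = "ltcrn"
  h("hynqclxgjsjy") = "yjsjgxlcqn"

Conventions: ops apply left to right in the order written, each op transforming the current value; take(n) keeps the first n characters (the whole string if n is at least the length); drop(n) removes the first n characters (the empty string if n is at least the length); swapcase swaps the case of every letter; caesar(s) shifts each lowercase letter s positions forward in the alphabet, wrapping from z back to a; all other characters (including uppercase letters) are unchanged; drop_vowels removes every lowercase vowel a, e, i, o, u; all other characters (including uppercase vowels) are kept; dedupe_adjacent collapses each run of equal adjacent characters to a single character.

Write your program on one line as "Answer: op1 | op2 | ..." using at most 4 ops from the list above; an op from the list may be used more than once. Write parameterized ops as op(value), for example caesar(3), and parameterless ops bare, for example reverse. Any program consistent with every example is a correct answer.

drop(1) | drop(1) | reverse

Check, running the answer program on each example:
  "xpcy" -> "pcy" -> "cy" -> "yc"
  "wpnrctl" -> "pnrctl" -> "nrctl" -> "ltcrn"
  "hynqclxgjsjy" -> "ynqclxgjsjy" -> "nqclxgjsjy" -> "yjsjgxlcqn"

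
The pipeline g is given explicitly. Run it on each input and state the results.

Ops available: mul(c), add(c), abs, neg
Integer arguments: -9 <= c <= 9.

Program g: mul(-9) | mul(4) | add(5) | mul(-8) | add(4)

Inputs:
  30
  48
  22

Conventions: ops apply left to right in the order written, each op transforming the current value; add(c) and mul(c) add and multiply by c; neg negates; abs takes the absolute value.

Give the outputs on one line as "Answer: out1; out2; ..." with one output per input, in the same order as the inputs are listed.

Execution, op by op:
  30 -> -270 -> -1080 -> -1075 -> 8600 -> 8604
  48 -> -432 -> -1728 -> -1723 -> 13784 -> 13788
  22 -> -198 -> -792 -> -787 -> 6296 -> 6300

8604; 13788; 6300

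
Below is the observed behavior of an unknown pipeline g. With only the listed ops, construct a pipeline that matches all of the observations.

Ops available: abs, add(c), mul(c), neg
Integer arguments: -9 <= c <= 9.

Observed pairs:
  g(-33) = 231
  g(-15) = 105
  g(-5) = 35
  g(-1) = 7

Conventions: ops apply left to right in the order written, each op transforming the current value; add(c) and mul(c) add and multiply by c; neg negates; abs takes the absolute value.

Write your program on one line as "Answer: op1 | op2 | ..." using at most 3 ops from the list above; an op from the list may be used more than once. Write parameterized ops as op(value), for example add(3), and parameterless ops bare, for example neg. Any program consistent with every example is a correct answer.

mul(7) | neg

Check, running the answer program on each example:
  -33 -> -231 -> 231
  -15 -> -105 -> 105
  -5 -> -35 -> 35
  -1 -> -7 -> 7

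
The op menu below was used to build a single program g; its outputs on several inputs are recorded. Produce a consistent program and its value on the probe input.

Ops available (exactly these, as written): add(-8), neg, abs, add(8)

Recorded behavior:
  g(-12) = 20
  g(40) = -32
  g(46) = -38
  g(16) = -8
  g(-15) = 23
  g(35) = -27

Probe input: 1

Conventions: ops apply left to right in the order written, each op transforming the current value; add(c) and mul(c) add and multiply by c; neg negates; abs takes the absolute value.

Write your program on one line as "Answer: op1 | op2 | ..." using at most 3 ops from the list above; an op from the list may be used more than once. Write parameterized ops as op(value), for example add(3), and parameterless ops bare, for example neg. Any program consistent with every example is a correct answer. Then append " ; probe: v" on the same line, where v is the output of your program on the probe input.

add(-8) | neg ; probe: 7

Check, running the answer program on each example:
  -12 -> -20 -> 20
  40 -> 32 -> -32
  46 -> 38 -> -38
  16 -> 8 -> -8
  -15 -> -23 -> 23
  35 -> 27 -> -27
  probe: 1 -> -7 -> 7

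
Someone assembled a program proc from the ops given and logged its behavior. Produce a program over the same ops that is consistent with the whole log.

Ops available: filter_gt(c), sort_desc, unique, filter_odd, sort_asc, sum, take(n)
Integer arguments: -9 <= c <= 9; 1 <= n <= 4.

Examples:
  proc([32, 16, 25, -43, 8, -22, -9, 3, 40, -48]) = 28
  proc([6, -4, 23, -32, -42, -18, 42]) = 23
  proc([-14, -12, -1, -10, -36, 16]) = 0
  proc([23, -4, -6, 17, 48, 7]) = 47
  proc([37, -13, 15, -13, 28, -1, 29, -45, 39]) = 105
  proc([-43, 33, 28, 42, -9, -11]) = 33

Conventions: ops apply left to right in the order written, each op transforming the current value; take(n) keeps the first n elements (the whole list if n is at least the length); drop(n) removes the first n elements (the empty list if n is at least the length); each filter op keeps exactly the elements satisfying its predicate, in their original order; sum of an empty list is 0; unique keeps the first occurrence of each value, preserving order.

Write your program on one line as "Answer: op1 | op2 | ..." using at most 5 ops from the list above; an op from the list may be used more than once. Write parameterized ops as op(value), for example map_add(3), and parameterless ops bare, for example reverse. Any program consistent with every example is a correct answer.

sort_desc | filter_gt(1) | filter_odd | take(3) | sum

Check, running the answer program on each example:
  [32, 16, 25, -43, 8, -22, -9, 3, 40, -48] -> [40, 32, 25, 16, 8, 3, -9, -22, -43, -48] -> [40, 32, 25, 16, 8, 3] -> [25, 3] -> [25, 3] -> 28
  [6, -4, 23, -32, -42, -18, 42] -> [42, 23, 6, -4, -18, -32, -42] -> [42, 23, 6] -> [23] -> [23] -> 23
  [-14, -12, -1, -10, -36, 16] -> [16, -1, -10, -12, -14, -36] -> [16] -> [] -> [] -> 0
  [23, -4, -6, 17, 48, 7] -> [48, 23, 17, 7, -4, -6] -> [48, 23, 17, 7] -> [23, 17, 7] -> [23, 17, 7] -> 47
  [37, -13, 15, -13, 28, -1, 29, -45, 39] -> [39, 37, 29, 28, 15, -1, -13, -13, -45] -> [39, 37, 29, 28, 15] -> [39, 37, 29, 15] -> [39, 37, 29] -> 105
  [-43, 33, 28, 42, -9, -11] -> [42, 33, 28, -9, -11, -43] -> [42, 33, 28] -> [33] -> [33] -> 33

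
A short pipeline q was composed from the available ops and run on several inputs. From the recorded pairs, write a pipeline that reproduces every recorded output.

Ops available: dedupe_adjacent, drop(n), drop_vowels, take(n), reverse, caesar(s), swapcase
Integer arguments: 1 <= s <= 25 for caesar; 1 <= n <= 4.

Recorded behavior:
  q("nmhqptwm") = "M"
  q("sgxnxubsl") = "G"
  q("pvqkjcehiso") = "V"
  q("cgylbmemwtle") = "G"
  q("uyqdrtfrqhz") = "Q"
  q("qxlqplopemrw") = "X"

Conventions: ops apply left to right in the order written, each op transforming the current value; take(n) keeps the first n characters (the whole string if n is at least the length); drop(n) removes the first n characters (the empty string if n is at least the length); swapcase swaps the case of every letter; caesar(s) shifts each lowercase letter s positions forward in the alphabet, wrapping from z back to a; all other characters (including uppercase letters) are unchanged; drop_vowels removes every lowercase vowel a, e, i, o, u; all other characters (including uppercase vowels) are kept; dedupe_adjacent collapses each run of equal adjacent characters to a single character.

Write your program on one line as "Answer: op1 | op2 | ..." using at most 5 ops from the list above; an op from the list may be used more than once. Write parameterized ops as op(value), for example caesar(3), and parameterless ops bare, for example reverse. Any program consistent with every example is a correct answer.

drop_vowels | drop(1) | take(1) | swapcase

Check, running the answer program on each example:
  "nmhqptwm" -> "nmhqptwm" -> "mhqptwm" -> "m" -> "M"
  "sgxnxubsl" -> "sgxnxbsl" -> "gxnxbsl" -> "g" -> "G"
  "pvqkjcehiso" -> "pvqkjchs" -> "vqkjchs" -> "v" -> "V"
  "cgylbmemwtle" -> "cgylbmmwtl" -> "gylbmmwtl" -> "g" -> "G"
  "uyqdrtfrqhz" -> "yqdrtfrqhz" -> "qdrtfrqhz" -> "q" -> "Q"
  "qxlqplopemrw" -> "qxlqplpmrw" -> "xlqplpmrw" -> "x" -> "X"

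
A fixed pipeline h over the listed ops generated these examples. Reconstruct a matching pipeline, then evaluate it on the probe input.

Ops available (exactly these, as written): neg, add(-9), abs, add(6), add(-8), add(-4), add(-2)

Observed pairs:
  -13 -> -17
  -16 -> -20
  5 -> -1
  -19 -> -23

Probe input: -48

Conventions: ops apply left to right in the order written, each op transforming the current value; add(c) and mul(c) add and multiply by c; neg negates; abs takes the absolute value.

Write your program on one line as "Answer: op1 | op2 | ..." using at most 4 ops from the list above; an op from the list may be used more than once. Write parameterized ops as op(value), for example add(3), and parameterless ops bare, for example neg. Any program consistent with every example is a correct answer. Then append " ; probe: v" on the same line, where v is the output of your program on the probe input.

add(-4) | abs | neg ; probe: -52

Check, running the answer program on each example:
  -13 -> -17 -> 17 -> -17
  -16 -> -20 -> 20 -> -20
  5 -> 1 -> 1 -> -1
  -19 -> -23 -> 23 -> -23
  probe: -48 -> -52 -> 52 -> -52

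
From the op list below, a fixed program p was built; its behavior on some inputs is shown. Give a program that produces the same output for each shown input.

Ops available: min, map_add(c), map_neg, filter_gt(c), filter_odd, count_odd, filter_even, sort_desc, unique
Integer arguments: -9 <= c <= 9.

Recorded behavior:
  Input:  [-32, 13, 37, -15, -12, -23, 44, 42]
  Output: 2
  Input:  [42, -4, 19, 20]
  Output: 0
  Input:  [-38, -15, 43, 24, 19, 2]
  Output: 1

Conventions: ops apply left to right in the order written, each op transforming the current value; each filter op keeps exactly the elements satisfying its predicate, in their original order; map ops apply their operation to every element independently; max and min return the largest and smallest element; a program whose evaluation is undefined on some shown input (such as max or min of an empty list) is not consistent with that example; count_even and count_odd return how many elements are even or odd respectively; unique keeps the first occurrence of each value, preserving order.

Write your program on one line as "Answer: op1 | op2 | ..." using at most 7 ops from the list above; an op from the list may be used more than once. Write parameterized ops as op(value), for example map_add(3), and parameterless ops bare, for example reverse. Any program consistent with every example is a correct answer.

map_neg | sort_desc | filter_gt(4) | map_add(3) | map_add(8) | count_odd

Check, running the answer program on each example:
  [-32, 13, 37, -15, -12, -23, 44, 42] -> [32, -13, -37, 15, 12, 23, -44, -42] -> [32, 23, 15, 12, -13, -37, -42, -44] -> [32, 23, 15, 12] -> [35, 26, 18, 15] -> [43, 34, 26, 23] -> 2
  [42, -4, 19, 20] -> [-42, 4, -19, -20] -> [4, -19, -20, -42] -> [] -> [] -> [] -> 0
  [-38, -15, 43, 24, 19, 2] -> [38, 15, -43, -24, -19, -2] -> [38, 15, -2, -19, -24, -43] -> [38, 15] -> [41, 18] -> [49, 26] -> 1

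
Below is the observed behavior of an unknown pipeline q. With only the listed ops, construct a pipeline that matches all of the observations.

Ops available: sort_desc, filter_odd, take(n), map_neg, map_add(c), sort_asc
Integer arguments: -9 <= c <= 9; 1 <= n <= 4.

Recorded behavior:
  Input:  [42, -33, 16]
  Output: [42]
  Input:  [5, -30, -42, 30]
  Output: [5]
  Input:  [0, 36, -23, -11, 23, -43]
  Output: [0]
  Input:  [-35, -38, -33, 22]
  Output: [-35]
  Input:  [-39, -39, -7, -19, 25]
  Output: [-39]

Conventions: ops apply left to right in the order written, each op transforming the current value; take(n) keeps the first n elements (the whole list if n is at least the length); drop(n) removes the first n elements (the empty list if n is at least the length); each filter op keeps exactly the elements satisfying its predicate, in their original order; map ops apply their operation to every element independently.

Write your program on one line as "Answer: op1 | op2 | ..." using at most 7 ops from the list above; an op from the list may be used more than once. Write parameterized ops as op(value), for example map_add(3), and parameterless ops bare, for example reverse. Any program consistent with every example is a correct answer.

map_add(8) | map_add(-1) | take(1) | map_neg | map_add(7) | map_neg

Check, running the answer program on each example:
  [42, -33, 16] -> [50, -25, 24] -> [49, -26, 23] -> [49] -> [-49] -> [-42] -> [42]
  [5, -30, -42, 30] -> [13, -22, -34, 38] -> [12, -23, -35, 37] -> [12] -> [-12] -> [-5] -> [5]
  [0, 36, -23, -11, 23, -43] -> [8, 44, -15, -3, 31, -35] -> [7, 43, -16, -4, 30, -36] -> [7] -> [-7] -> [0] -> [0]
  [-35, -38, -33, 22] -> [-27, -30, -25, 30] -> [-28, -31, -26, 29] -> [-28] -> [28] -> [35] -> [-35]
  [-39, -39, -7, -19, 25] -> [-31, -31, 1, -11, 33] -> [-32, -32, 0, -12, 32] -> [-32] -> [32] -> [39] -> [-39]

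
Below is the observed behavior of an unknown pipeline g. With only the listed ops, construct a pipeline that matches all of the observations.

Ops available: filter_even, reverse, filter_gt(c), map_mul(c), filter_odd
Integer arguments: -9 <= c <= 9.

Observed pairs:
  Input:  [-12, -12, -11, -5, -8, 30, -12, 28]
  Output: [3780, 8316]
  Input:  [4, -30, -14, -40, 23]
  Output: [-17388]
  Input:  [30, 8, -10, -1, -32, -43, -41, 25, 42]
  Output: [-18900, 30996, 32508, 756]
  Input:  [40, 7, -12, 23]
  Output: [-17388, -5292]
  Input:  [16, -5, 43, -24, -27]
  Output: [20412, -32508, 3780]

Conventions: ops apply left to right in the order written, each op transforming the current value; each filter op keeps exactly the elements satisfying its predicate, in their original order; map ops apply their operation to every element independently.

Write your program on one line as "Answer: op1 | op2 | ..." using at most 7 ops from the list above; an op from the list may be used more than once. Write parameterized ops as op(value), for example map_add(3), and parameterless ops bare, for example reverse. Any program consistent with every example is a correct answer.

filter_odd | map_mul(-2) | reverse | map_mul(9) | map_mul(7) | map_mul(6)

Check, running the answer program on each example:
  [-12, -12, -11, -5, -8, 30, -12, 28] -> [-11, -5] -> [22, 10] -> [10, 22] -> [90, 198] -> [630, 1386] -> [3780, 8316]
  [4, -30, -14, -40, 23] -> [23] -> [-46] -> [-46] -> [-414] -> [-2898] -> [-17388]
  [30, 8, -10, -1, -32, -43, -41, 25, 42] -> [-1, -43, -41, 25] -> [2, 86, 82, -50] -> [-50, 82, 86, 2] -> [-450, 738, 774, 18] -> [-3150, 5166, 5418, 126] -> [-18900, 30996, 32508, 756]
  [40, 7, -12, 23] -> [7, 23] -> [-14, -46] -> [-46, -14] -> [-414, -126] -> [-2898, -882] -> [-17388, -5292]
  [16, -5, 43, -24, -27] -> [-5, 43, -27] -> [10, -86, 54] -> [54, -86, 10] -> [486, -774, 90] -> [3402, -5418, 630] -> [20412, -32508, 3780]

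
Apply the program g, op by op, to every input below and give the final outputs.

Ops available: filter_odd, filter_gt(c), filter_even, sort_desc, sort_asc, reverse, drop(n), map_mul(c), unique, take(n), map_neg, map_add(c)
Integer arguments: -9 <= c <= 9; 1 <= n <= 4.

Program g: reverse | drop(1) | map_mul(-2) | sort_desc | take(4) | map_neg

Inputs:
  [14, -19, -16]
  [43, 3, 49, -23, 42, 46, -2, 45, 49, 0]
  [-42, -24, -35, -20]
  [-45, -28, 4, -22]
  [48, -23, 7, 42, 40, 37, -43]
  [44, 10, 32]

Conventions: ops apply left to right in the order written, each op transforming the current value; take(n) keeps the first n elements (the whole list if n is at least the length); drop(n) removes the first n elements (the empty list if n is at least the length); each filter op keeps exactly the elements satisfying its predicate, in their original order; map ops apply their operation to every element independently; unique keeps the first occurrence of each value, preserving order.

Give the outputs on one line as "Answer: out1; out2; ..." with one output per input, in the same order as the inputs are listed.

Execution, op by op:
  [14, -19, -16] -> [-16, -19, 14] -> [-19, 14] -> [38, -28] -> [38, -28] -> [38, -28] -> [-38, 28]
  [43, 3, 49, -23, 42, 46, -2, 45, 49, 0] -> [0, 49, 45, -2, 46, 42, -23, 49, 3, 43] -> [49, 45, -2, 46, 42, -23, 49, 3, 43] -> [-98, -90, 4, -92, -84, 46, -98, -6, -86] -> [46, 4, -6, -84, -86, -90, -92, -98, -98] -> [46, 4, -6, -84] -> [-46, -4, 6, 84]
  [-42, -24, -35, -20] -> [-20, -35, -24, -42] -> [-35, -24, -42] -> [70, 48, 84] -> [84, 70, 48] -> [84, 70, 48] -> [-84, -70, -48]
  [-45, -28, 4, -22] -> [-22, 4, -28, -45] -> [4, -28, -45] -> [-8, 56, 90] -> [90, 56, -8] -> [90, 56, -8] -> [-90, -56, 8]
  [48, -23, 7, 42, 40, 37, -43] -> [-43, 37, 40, 42, 7, -23, 48] -> [37, 40, 42, 7, -23, 48] -> [-74, -80, -84, -14, 46, -96] -> [46, -14, -74, -80, -84, -96] -> [46, -14, -74, -80] -> [-46, 14, 74, 80]
  [44, 10, 32] -> [32, 10, 44] -> [10, 44] -> [-20, -88] -> [-20, -88] -> [-20, -88] -> [20, 88]

[-38, 28]; [-46, -4, 6, 84]; [-84, -70, -48]; [-90, -56, 8]; [-46, 14, 74, 80]; [20, 88]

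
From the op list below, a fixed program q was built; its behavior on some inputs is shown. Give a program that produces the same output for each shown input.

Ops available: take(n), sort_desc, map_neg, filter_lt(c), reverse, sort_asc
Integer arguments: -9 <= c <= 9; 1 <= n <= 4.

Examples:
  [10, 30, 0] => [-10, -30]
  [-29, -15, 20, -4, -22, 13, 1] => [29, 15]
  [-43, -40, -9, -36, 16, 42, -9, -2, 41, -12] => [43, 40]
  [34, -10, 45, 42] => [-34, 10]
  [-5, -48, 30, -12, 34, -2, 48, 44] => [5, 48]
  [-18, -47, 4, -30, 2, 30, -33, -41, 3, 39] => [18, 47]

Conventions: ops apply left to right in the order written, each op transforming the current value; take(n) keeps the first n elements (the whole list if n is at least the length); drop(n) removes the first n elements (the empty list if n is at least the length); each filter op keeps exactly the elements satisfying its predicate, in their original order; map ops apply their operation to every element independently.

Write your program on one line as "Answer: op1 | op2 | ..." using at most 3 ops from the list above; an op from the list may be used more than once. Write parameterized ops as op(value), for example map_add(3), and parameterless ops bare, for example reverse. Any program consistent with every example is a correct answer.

take(2) | map_neg

Check, running the answer program on each example:
  [10, 30, 0] -> [10, 30] -> [-10, -30]
  [-29, -15, 20, -4, -22, 13, 1] -> [-29, -15] -> [29, 15]
  [-43, -40, -9, -36, 16, 42, -9, -2, 41, -12] -> [-43, -40] -> [43, 40]
  [34, -10, 45, 42] -> [34, -10] -> [-34, 10]
  [-5, -48, 30, -12, 34, -2, 48, 44] -> [-5, -48] -> [5, 48]
  [-18, -47, 4, -30, 2, 30, -33, -41, 3, 39] -> [-18, -47] -> [18, 47]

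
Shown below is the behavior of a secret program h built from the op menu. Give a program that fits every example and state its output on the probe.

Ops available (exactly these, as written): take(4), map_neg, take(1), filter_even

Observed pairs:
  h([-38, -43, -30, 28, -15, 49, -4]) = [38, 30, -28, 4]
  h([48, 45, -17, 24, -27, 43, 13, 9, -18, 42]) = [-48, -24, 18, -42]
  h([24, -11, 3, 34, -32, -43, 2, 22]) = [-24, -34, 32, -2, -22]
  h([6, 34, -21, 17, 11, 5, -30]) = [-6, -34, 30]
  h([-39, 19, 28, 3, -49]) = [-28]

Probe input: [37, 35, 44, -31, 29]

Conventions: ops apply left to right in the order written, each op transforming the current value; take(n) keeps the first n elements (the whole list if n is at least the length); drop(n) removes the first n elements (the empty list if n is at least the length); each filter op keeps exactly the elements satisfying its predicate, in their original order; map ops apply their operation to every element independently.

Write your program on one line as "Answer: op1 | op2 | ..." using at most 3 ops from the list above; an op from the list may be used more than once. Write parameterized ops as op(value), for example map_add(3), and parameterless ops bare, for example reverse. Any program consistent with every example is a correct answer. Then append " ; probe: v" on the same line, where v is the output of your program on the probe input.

filter_even | map_neg ; probe: [-44]

Check, running the answer program on each example:
  [-38, -43, -30, 28, -15, 49, -4] -> [-38, -30, 28, -4] -> [38, 30, -28, 4]
  [48, 45, -17, 24, -27, 43, 13, 9, -18, 42] -> [48, 24, -18, 42] -> [-48, -24, 18, -42]
  [24, -11, 3, 34, -32, -43, 2, 22] -> [24, 34, -32, 2, 22] -> [-24, -34, 32, -2, -22]
  [6, 34, -21, 17, 11, 5, -30] -> [6, 34, -30] -> [-6, -34, 30]
  [-39, 19, 28, 3, -49] -> [28] -> [-28]
  probe: [37, 35, 44, -31, 29] -> [44] -> [-44]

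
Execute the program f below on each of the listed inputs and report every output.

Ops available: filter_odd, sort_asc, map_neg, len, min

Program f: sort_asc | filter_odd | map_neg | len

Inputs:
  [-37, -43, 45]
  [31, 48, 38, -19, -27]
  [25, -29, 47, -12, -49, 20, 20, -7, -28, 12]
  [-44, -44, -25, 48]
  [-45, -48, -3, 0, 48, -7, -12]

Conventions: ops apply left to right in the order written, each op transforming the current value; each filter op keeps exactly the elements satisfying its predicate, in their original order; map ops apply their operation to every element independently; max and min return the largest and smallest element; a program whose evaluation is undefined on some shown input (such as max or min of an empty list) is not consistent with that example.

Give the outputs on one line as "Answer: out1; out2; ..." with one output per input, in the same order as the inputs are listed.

Execution, op by op:
  [-37, -43, 45] -> [-43, -37, 45] -> [-43, -37, 45] -> [43, 37, -45] -> 3
  [31, 48, 38, -19, -27] -> [-27, -19, 31, 38, 48] -> [-27, -19, 31] -> [27, 19, -31] -> 3
  [25, -29, 47, -12, -49, 20, 20, -7, -28, 12] -> [-49, -29, -28, -12, -7, 12, 20, 20, 25, 47] -> [-49, -29, -7, 25, 47] -> [49, 29, 7, -25, -47] -> 5
  [-44, -44, -25, 48] -> [-44, -44, -25, 48] -> [-25] -> [25] -> 1
  [-45, -48, -3, 0, 48, -7, -12] -> [-48, -45, -12, -7, -3, 0, 48] -> [-45, -7, -3] -> [45, 7, 3] -> 3

3; 3; 5; 1; 3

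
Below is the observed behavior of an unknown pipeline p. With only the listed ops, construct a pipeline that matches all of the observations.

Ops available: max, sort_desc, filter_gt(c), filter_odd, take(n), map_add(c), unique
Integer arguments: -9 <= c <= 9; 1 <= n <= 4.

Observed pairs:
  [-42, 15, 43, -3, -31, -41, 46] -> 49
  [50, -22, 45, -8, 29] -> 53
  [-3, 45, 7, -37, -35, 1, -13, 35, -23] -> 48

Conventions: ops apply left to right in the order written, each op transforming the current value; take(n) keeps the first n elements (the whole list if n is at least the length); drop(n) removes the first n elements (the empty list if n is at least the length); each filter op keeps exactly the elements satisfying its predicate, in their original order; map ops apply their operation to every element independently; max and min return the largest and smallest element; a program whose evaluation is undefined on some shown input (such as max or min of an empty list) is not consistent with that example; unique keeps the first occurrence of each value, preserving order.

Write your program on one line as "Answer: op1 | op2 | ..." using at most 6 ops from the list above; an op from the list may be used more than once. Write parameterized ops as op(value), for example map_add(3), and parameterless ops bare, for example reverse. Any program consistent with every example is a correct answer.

map_add(-1) | map_add(9) | filter_gt(-9) | map_add(-5) | max

Check, running the answer program on each example:
  [-42, 15, 43, -3, -31, -41, 46] -> [-43, 14, 42, -4, -32, -42, 45] -> [-34, 23, 51, 5, -23, -33, 54] -> [23, 51, 5, 54] -> [18, 46, 0, 49] -> 49
  [50, -22, 45, -8, 29] -> [49, -23, 44, -9, 28] -> [58, -14, 53, 0, 37] -> [58, 53, 0, 37] -> [53, 48, -5, 32] -> 53
  [-3, 45, 7, -37, -35, 1, -13, 35, -23] -> [-4, 44, 6, -38, -36, 0, -14, 34, -24] -> [5, 53, 15, -29, -27, 9, -5, 43, -15] -> [5, 53, 15, 9, -5, 43] -> [0, 48, 10, 4, -10, 38] -> 48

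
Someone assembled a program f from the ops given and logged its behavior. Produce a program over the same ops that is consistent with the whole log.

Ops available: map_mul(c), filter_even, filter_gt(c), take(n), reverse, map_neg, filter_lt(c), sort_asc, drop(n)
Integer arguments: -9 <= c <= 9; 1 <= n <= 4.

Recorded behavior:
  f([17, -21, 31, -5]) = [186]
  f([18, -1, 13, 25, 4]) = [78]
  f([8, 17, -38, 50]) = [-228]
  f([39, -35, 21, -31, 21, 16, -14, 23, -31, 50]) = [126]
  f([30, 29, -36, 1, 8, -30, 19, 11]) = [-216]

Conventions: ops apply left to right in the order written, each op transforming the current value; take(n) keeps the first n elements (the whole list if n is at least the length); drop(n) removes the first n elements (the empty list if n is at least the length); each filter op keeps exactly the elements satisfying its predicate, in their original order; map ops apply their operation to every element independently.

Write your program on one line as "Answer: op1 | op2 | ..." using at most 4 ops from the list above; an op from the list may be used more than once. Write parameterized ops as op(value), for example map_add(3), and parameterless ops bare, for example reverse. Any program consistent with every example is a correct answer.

map_mul(-6) | take(3) | drop(2) | map_neg

Check, running the answer program on each example:
  [17, -21, 31, -5] -> [-102, 126, -186, 30] -> [-102, 126, -186] -> [-186] -> [186]
  [18, -1, 13, 25, 4] -> [-108, 6, -78, -150, -24] -> [-108, 6, -78] -> [-78] -> [78]
  [8, 17, -38, 50] -> [-48, -102, 228, -300] -> [-48, -102, 228] -> [228] -> [-228]
  [39, -35, 21, -31, 21, 16, -14, 23, -31, 50] -> [-234, 210, -126, 186, -126, -96, 84, -138, 186, -300] -> [-234, 210, -126] -> [-126] -> [126]
  [30, 29, -36, 1, 8, -30, 19, 11] -> [-180, -174, 216, -6, -48, 180, -114, -66] -> [-180, -174, 216] -> [216] -> [-216]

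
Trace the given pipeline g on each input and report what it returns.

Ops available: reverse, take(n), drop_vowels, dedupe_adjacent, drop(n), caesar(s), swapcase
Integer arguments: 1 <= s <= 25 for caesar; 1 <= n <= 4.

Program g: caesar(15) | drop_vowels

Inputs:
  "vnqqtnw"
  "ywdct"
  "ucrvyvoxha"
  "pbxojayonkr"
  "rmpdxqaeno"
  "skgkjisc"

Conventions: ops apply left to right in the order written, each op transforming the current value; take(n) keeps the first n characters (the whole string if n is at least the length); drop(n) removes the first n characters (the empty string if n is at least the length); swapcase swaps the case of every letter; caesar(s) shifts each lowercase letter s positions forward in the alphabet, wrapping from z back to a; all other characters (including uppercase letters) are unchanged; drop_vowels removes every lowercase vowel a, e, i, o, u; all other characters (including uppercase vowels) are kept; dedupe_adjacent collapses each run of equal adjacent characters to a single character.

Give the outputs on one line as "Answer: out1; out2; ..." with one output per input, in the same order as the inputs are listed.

Execution, op by op:
  "vnqqtnw" -> "kcfficl" -> "kcffcl"
  "ywdct" -> "nlsri" -> "nlsr"
  "ucrvyvoxha" -> "jrgknkdmwp" -> "jrgknkdmwp"
  "pbxojayonkr" -> "eqmdypndczg" -> "qmdypndczg"
  "rmpdxqaeno" -> "gbesmfptcd" -> "gbsmfptcd"
  "skgkjisc" -> "hzvzyxhr" -> "hzvzyxhr"

"kcffcl"; "nlsr"; "jrgknkdmwp"; "qmdypndczg"; "gbsmfptcd"; "hzvzyxhr"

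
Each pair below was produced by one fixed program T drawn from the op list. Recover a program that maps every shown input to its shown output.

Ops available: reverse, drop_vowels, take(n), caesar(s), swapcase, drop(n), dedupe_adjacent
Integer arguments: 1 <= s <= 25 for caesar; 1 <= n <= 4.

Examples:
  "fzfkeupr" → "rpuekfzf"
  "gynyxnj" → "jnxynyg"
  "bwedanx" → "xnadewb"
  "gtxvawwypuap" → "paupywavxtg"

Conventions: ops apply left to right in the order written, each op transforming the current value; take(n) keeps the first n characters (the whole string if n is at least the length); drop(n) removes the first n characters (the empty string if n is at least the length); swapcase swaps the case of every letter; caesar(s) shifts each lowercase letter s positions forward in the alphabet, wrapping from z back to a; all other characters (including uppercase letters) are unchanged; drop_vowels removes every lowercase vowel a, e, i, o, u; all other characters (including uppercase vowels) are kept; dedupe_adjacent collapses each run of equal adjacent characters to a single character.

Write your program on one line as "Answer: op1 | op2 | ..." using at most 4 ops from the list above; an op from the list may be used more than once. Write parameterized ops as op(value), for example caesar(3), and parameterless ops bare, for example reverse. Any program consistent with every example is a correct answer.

swapcase | dedupe_adjacent | reverse | swapcase

Check, running the answer program on each example:
  "fzfkeupr" -> "FZFKEUPR" -> "FZFKEUPR" -> "RPUEKFZF" -> "rpuekfzf"
  "gynyxnj" -> "GYNYXNJ" -> "GYNYXNJ" -> "JNXYNYG" -> "jnxynyg"
  "bwedanx" -> "BWEDANX" -> "BWEDANX" -> "XNADEWB" -> "xnadewb"
  "gtxvawwypuap" -> "GTXVAWWYPUAP" -> "GTXVAWYPUAP" -> "PAUPYWAVXTG" -> "paupywavxtg"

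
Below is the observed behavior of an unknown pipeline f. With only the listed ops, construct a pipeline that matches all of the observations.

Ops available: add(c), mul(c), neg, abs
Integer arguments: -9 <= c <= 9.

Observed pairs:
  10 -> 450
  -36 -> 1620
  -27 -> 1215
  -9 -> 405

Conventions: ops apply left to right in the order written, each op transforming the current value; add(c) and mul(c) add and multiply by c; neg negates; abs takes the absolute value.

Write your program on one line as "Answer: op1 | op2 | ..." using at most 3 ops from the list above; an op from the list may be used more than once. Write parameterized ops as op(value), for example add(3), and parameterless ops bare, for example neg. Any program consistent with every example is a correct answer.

mul(9) | mul(-5) | abs

Check, running the answer program on each example:
  10 -> 90 -> -450 -> 450
  -36 -> -324 -> 1620 -> 1620
  -27 -> -243 -> 1215 -> 1215
  -9 -> -81 -> 405 -> 405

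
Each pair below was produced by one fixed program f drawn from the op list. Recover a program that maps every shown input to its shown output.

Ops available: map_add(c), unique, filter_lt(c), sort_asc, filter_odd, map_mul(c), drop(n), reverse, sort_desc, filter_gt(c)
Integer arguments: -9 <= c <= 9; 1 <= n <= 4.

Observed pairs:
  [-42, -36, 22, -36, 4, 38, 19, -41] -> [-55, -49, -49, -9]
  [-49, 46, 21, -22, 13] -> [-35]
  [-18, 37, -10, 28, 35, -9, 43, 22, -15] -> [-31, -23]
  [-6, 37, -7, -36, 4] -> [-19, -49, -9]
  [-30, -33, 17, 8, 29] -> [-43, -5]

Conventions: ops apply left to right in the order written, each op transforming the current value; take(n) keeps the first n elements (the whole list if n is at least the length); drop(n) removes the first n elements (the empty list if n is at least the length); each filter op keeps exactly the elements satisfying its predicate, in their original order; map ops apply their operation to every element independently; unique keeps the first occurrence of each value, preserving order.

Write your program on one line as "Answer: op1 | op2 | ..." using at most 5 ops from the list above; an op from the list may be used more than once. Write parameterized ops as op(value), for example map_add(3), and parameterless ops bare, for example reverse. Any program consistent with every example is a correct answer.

map_add(-6) | filter_lt(9) | map_add(-7) | filter_odd

Check, running the answer program on each example:
  [-42, -36, 22, -36, 4, 38, 19, -41] -> [-48, -42, 16, -42, -2, 32, 13, -47] -> [-48, -42, -42, -2, -47] -> [-55, -49, -49, -9, -54] -> [-55, -49, -49, -9]
  [-49, 46, 21, -22, 13] -> [-55, 40, 15, -28, 7] -> [-55, -28, 7] -> [-62, -35, 0] -> [-35]
  [-18, 37, -10, 28, 35, -9, 43, 22, -15] -> [-24, 31, -16, 22, 29, -15, 37, 16, -21] -> [-24, -16, -15, -21] -> [-31, -23, -22, -28] -> [-31, -23]
  [-6, 37, -7, -36, 4] -> [-12, 31, -13, -42, -2] -> [-12, -13, -42, -2] -> [-19, -20, -49, -9] -> [-19, -49, -9]
  [-30, -33, 17, 8, 29] -> [-36, -39, 11, 2, 23] -> [-36, -39, 2] -> [-43, -46, -5] -> [-43, -5]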